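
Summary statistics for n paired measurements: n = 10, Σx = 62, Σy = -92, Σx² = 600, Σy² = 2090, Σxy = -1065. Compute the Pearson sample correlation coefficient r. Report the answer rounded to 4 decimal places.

Numerator: nΣxy − (Σx)(Σy) = 10·(-1065) − (62)(-92) = -4946
Denominator: √[(nΣx²−(Σx)²)(nΣy²−(Σy)²)]
  nΣx²−(Σx)² = 10·600 − 3844 = 2156;  nΣy²−(Σy)² = 10·2090 − 8464 = 12436
  √(2156·12436) = √26812016 = 5178.0321
r = -4946 / 5178.0321 = -0.9552

-0.9552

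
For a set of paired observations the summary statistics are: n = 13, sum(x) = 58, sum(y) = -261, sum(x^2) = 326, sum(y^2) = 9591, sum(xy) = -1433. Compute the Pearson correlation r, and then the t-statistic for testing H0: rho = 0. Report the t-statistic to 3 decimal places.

Numerator: nΣxy − (Σx)(Σy) = 13·(-1433) − (58)(-261) = -3491
Denominator: √[(nΣx²−(Σx)²)(nΣy²−(Σy)²)]
  nΣx²−(Σx)² = 13·326 − 3364 = 874;  nΣy²−(Σy)² = 13·9591 − 68121 = 56562
  √(874·56562) = √49435188 = 7031.0161
r = -3491 / 7031.0161 = -0.4965
t = r·√(n−2)/√(1−r²) = -0.4965·√11 / √(1−0.246512) = -1.646704 / 0.868037 = -1.897

-1.897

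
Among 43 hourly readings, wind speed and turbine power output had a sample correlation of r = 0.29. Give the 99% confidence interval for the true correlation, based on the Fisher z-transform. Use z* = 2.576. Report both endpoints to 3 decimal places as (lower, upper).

(-0.108, 0.608)

Fisher z: z_r = atanh(r) = ½·ln((1+0.29)/(1−0.29)) = 0.298566
SE(z) = 1/√(n−3) = 1/√40 = 0.158114
99% ⇒ z* = 2.576; margin = 2.576·0.158114 = 0.407302
CI on z-scale: (-0.108736, 0.705868)
Back-transform: tanh(-0.108736) = -0.108309, tanh(0.705868) = 0.608079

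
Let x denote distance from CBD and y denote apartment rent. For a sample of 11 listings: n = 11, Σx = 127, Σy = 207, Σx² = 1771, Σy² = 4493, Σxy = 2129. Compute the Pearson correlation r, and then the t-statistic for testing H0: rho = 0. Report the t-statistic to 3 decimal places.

S_xy = nΣxy − ΣxΣy = 11·2129 − 127·207 = 23419 − 26289 = -2870
S_xx = nΣx² − (Σx)² = 11·1771 − 127² = 19481 − 16129 = 3352
S_yy = nΣy² − (Σy)² = 11·4493 − 207² = 49423 − 42849 = 6574
r = S_xy / √(S_xx·S_yy) = -2870 / √(3352·6574) = -2870 / √22036048 = -2870 / 4694.2569 = -0.6114
t = r·√(n−2)/√(1−r²) = -0.6114·√9 / √(1−0.373810) = -1.834200 / 0.791322 = -2.318

-2.318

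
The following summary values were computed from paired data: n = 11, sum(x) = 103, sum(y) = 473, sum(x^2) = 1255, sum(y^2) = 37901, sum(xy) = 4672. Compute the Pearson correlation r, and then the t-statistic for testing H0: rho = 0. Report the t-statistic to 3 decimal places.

S_xy = nΣxy − ΣxΣy = 11·4672 − 103·473 = 51392 − 48719 = 2673
S_xx = nΣx² − (Σx)² = 11·1255 − 103² = 13805 − 10609 = 3196
S_yy = nΣy² − (Σy)² = 11·37901 − 473² = 416911 − 223729 = 193182
r = S_xy / √(S_xx·S_yy) = 2673 / √(3196·193182) = 2673 / √617409672 = 2673 / 24847.7297 = 0.1076
t = r·√(n−2)/√(1−r²) = 0.1076·√9 / √(1−0.011578) = 0.322800 / 0.994194 = 0.325

0.325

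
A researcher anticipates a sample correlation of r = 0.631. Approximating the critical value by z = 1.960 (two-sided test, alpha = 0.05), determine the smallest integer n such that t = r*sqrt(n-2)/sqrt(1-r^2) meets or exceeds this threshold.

r√(n−2)/√(1−r²) ≥ 1.960  ⇔  n−2 ≥ (1.960)²·(1−r²)/r²
(1−r²)/r² = (1−0.398161)/0.398161 = 1.5115
n ≥ 2 + 3.8416·1.5115 = 2 + 5.8066 = 7.8066
⌈7.8066⌉ = 8

8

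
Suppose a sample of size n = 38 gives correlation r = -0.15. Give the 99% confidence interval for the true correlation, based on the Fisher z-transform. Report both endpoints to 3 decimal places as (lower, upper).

(-0.527, 0.277)

Fisher z: z_r = atanh(r) = ½·ln((1+(-0.15))/(1−(-0.15))) = -0.151140
SE(z) = 1/√(n−3) = 1/√35 = 0.169031
99% ⇒ z* = 2.576; margin = 2.576·0.169031 = 0.435424
CI on z-scale: (-0.586564, 0.284284)
Back-transform: tanh(-0.586564) = -0.527420, tanh(0.284284) = 0.276865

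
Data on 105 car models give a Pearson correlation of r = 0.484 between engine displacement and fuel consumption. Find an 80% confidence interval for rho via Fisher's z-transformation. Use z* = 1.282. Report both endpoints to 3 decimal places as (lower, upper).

(0.381, 0.575)

z_r = atanh(0.484) = 0.528195;  SE = 1/√(n−3) = 1/√102 = 0.099015
z-limits: 0.528195 ± 1.282·0.099015 = 0.528195 ± 0.126937 = [0.401258, 0.655132]
ρ-limits: (tanh 0.401258, tanh 0.655132) = (0.381, 0.575)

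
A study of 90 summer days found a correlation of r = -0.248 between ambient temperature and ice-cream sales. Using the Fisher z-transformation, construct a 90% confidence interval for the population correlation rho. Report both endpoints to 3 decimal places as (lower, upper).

(-0.405, -0.077)

z_r = atanh(-0.248) = -0.253281;  SE = 1/√(n−3) = 1/√87 = 0.107211
z-limits: -0.253281 ± 1.645·0.107211 = -0.253281 ± 0.176362 = [-0.429643, -0.076919]
ρ-limits: (tanh -0.429643, tanh -0.076919) = (-0.405, -0.077)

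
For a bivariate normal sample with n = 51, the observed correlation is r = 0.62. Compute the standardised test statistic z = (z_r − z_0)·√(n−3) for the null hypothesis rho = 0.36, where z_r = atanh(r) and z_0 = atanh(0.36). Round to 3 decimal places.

2.412

Fisher z: atanh(0.62) = 0.725005, atanh(0.36) = 0.376886
z = (z_r − z_0)·√(n−3) = (0.725005 − 0.376886)·√48 = 0.348119 · 6.928203 = 2.412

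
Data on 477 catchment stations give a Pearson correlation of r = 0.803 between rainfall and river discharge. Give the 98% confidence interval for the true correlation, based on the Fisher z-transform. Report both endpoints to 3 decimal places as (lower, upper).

Fisher z: z_r = atanh(r) = ½·ln((1+0.803)/(1−0.803)) = 1.107002
SE(z) = 1/√(n−3) = 1/√474 = 0.045932
98% ⇒ z* = 2.326; margin = 2.326·0.045932 = 0.106838
CI on z-scale: (1.000164, 1.213840)
Back-transform: tanh(1.000164) = 0.761663, tanh(1.213840) = 0.837828

(0.762, 0.838)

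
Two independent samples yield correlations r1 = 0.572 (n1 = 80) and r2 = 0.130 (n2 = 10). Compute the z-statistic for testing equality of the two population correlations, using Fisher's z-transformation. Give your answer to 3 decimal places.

z1 = atanh(0.572) = 0.650490,  z2 = atanh(0.130) = 0.130740
SE = √(1/(n1−3) + 1/(n2−3)) = √(1/77 + 1/7) = √(0.0129870 + 0.1428571) = √0.1558441 = 0.394771
z = (z1 − z2)/SE = (0.650490 − 0.130740) / 0.394771 = 0.519750 / 0.394771 = 1.317

1.317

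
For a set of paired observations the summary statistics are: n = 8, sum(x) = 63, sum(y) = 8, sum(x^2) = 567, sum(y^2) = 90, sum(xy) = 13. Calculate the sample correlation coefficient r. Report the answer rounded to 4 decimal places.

Numerator: nΣxy − (Σx)(Σy) = 8·13 − (63)(8) = -400
Denominator: √[(nΣx²−(Σx)²)(nΣy²−(Σy)²)]
  nΣx²−(Σx)² = 8·567 − 3969 = 567;  nΣy²−(Σy)² = 8·90 − 64 = 656
  √(567·656) = √371952 = 609.8787
r = -400 / 609.8787 = -0.6559

-0.6559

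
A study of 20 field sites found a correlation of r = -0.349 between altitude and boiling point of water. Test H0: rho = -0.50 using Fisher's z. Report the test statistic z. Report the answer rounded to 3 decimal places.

0.763

Fisher z: atanh(-0.349) = -0.364305, atanh(-0.50) = -0.549306
z = (z_r − z_0)·√(n−3) = (-0.364305 − (-0.549306))·√17 = 0.185001 · 4.123106 = 0.763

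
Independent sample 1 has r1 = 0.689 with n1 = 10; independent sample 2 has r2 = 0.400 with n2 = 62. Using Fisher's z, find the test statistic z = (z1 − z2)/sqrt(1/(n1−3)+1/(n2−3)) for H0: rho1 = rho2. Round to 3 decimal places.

Fisher z-transforms: z1 = atanh(0.689) = 0.846050, z2 = atanh(0.400) = 0.423649; difference d = 0.422401
Var(d) = 1/7 + 1/59 = 0.1428571 + 0.0169492 = 0.1598063
z = d/√Var(d) = 0.422401 / √0.1598063 = 0.422401 / 0.399758 = 1.057

1.057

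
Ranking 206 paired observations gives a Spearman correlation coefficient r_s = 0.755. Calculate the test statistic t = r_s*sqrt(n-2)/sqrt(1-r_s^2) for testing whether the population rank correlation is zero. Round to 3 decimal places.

t = r_s·√(n−2) / √(1−r_s²) with r_s = 0.755, n = 206
  = 0.755·√204 / √(1 − 0.570025)
  = 0.755·14.282857 / 0.655725
  = 10.783557 / 0.655725 = 16.445

16.445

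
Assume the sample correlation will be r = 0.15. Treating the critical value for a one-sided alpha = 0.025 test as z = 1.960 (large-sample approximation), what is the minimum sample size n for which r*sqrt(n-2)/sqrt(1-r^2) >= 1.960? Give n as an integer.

169

r√(n−2)/√(1−r²) ≥ 1.960  ⇔  n−2 ≥ (1.960)²·(1−r²)/r²
(1−r²)/r² = (1−0.0225)/0.0225 = 43.4444
n ≥ 2 + 3.8416·43.4444 = 2 + 166.8960 = 168.8960
⌈168.8960⌉ = 169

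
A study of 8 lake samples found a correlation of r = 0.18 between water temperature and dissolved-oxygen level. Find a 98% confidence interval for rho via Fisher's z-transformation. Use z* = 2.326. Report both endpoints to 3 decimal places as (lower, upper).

Fisher z: z_r = atanh(r) = ½·ln((1+0.18)/(1−0.18)) = 0.181983
SE(z) = 1/√(n−3) = 1/√5 = 0.447214
98% ⇒ z* = 2.326; margin = 2.326·0.447214 = 1.040220
CI on z-scale: (-0.858237, 1.222203)
Back-transform: tanh(-0.858237) = -0.695348, tanh(1.222203) = 0.840303

(-0.695, 0.840)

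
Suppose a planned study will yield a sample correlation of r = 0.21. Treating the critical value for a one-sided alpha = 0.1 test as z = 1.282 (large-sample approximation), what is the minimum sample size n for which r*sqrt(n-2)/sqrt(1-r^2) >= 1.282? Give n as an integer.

38

Need r·√(n−2)/√(1−r²) ≥ 1.282
√(n−2) ≥ 1.282·√(1−0.0441) / 0.21 = 1.282·0.977701 / 0.21 = 5.9686
n−2 ≥ 35.6242  ⇒  n ≥ 37.6242
Smallest integer n = 38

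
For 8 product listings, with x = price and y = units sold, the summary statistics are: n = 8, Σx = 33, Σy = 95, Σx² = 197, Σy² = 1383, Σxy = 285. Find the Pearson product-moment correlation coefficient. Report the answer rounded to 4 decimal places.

S_xy = nΣxy − ΣxΣy = 8·285 − 33·95 = 2280 − 3135 = -855
S_xx = nΣx² − (Σx)² = 8·197 − 33² = 1576 − 1089 = 487
S_yy = nΣy² − (Σy)² = 8·1383 − 95² = 11064 − 9025 = 2039
r = S_xy / √(S_xx·S_yy) = -855 / √(487·2039) = -855 / √992993 = -855 / 996.4903 = -0.8580

-0.8580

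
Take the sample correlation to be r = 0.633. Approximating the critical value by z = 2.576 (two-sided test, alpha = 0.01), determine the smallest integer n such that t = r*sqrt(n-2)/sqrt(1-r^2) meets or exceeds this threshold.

r√(n−2)/√(1−r²) ≥ 2.576  ⇔  n−2 ≥ (2.576)²·(1−r²)/r²
(1−r²)/r² = (1−0.400689)/0.400689 = 1.4957
n ≥ 2 + 6.635776·1.4957 = 2 + 9.9251 = 11.9251
⌈11.9251⌉ = 12

12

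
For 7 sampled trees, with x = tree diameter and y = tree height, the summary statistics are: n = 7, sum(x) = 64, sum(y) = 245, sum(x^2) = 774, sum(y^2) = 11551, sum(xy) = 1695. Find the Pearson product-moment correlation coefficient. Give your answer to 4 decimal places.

-0.7270

S_xy = nΣxy − ΣxΣy = 7·1695 − 64·245 = 11865 − 15680 = -3815
S_xx = nΣx² − (Σx)² = 7·774 − 64² = 5418 − 4096 = 1322
S_yy = nΣy² − (Σy)² = 7·11551 − 245² = 80857 − 60025 = 20832
r = S_xy / √(S_xx·S_yy) = -3815 / √(1322·20832) = -3815 / √27539904 = -3815 / 5247.8476 = -0.7270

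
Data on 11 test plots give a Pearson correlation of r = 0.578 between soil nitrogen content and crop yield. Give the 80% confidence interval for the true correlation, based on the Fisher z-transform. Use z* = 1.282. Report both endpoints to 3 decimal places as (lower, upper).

z_r = atanh(0.578) = 0.659454;  SE = 1/√(n−3) = 1/√8 = 0.353553
z-limits: 0.659454 ± 1.282·0.353553 = 0.659454 ± 0.453255 = [0.206199, 1.112709]
ρ-limits: (tanh 0.206199, tanh 1.112709) = (0.203, 0.805)

(0.203, 0.805)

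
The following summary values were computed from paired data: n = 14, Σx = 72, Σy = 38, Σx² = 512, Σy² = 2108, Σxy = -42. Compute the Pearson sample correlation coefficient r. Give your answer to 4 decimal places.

-0.4454

S_xy = nΣxy − ΣxΣy = 14·(-42) − 72·38 = -588 − 2736 = -3324
S_xx = nΣx² − (Σx)² = 14·512 − 72² = 7168 − 5184 = 1984
S_yy = nΣy² − (Σy)² = 14·2108 − 38² = 29512 − 1444 = 28068
r = S_xy / √(S_xx·S_yy) = -3324 / √(1984·28068) = -3324 / √55686912 = -3324 / 7462.3664 = -0.4454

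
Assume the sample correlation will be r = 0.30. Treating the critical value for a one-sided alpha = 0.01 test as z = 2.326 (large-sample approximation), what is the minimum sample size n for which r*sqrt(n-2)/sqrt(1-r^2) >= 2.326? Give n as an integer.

57

r√(n−2)/√(1−r²) ≥ 2.326  ⇔  n−2 ≥ (2.326)²·(1−r²)/r²
(1−r²)/r² = (1−0.0900)/0.0900 = 10.1111
n ≥ 2 + 5.410276·10.1111 = 2 + 54.7038 = 56.7038
⌈56.7038⌉ = 57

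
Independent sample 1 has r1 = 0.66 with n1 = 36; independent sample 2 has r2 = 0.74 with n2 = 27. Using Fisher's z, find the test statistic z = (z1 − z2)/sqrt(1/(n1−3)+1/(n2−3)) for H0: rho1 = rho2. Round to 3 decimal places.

Fisher z-transforms: z1 = atanh(0.66) = 0.792814, z2 = atanh(0.74) = 0.950479; difference d = -0.157665
Var(d) = 1/33 + 1/24 = 0.0303030 + 0.0416667 = 0.0719697
z = d/√Var(d) = -0.157665 / √0.0719697 = -0.157665 / 0.268272 = -0.588

-0.588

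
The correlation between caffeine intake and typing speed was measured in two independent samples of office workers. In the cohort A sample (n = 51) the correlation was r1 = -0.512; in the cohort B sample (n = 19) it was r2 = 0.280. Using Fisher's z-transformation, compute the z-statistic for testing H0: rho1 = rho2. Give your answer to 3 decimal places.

-2.955

Fisher z-transforms: z1 = atanh(-0.512) = -0.565437, z2 = atanh(0.280) = 0.287682; difference d = -0.853119
Var(d) = 1/48 + 1/16 = 0.0208333 + 0.0625000 = 0.0833333
z = d/√Var(d) = -0.853119 / √0.0833333 = -0.853119 / 0.288675 = -2.955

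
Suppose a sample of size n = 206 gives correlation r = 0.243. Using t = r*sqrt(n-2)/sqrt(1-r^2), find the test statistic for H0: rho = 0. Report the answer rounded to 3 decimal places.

3.578

t = r·√(n−2) / √(1−r²) with r = 0.243, n = 206
  = 0.243·√204 / √(1 − 0.059049)
  = 0.243·14.282857 / 0.970026
  = 3.470734 / 0.970026 = 3.578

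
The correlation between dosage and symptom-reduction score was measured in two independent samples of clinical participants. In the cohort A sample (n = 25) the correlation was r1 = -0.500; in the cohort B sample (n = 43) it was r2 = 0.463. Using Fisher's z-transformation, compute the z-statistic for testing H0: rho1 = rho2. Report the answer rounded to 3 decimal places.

z1 = atanh(-0.500) = -0.549306,  z2 = atanh(0.463) = 0.501123
SE = √(1/(n1−3) + 1/(n2−3)) = √(1/22 + 1/40) = √(0.0454545 + 0.0250000) = √0.0704545 = 0.265433
z = (z1 − z2)/SE = (-0.549306 − 0.501123) / 0.265433 = -1.050429 / 0.265433 = -3.957

-3.957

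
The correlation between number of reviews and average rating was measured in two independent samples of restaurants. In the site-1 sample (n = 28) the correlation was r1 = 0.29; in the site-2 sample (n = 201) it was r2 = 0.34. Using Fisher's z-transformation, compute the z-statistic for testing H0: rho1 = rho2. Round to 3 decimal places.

-0.262

Fisher z-transforms: z1 = atanh(0.29) = 0.298566, z2 = atanh(0.34) = 0.354093; difference d = -0.055527
Var(d) = 1/25 + 1/198 = 0.0400000 + 0.0050505 = 0.0450505
z = d/√Var(d) = -0.055527 / √0.0450505 = -0.055527 / 0.212251 = -0.262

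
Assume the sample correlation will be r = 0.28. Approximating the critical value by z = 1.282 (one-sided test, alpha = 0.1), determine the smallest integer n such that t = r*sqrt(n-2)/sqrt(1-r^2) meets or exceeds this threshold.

r√(n−2)/√(1−r²) ≥ 1.282  ⇔  n−2 ≥ (1.282)²·(1−r²)/r²
(1−r²)/r² = (1−0.0784)/0.0784 = 11.7551
n ≥ 2 + 1.643524·11.7551 = 2 + 19.3198 = 21.3198
⌈21.3198⌉ = 22

22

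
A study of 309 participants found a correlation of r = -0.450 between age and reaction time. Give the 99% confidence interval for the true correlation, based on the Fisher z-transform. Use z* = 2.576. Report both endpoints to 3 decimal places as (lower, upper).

z_r = atanh(-0.450) = -0.484700;  SE = 1/√(n−3) = 1/√306 = 0.057166
z-limits: -0.484700 ± 2.576·0.057166 = -0.484700 ± 0.147260 = [-0.631960, -0.337440]
ρ-limits: (tanh -0.631960, tanh -0.337440) = (-0.559, -0.325)

(-0.559, -0.325)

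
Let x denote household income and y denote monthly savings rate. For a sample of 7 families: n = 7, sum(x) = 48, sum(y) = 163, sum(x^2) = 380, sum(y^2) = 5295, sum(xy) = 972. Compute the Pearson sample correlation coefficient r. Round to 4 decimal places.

S_xy = nΣxy − ΣxΣy = 7·972 − 48·163 = 6804 − 7824 = -1020
S_xx = nΣx² − (Σx)² = 7·380 − 48² = 2660 − 2304 = 356
S_yy = nΣy² − (Σy)² = 7·5295 − 163² = 37065 − 26569 = 10496
r = S_xy / √(S_xx·S_yy) = -1020 / √(356·10496) = -1020 / √3736576 = -1020 / 1933.0225 = -0.5277

-0.5277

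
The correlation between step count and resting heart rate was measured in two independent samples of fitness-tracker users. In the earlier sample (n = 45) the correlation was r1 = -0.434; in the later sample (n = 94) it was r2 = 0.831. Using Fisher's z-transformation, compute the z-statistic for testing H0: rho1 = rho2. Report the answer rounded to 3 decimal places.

Fisher z-transforms: z1 = atanh(-0.434) = -0.464814, z2 = atanh(0.831) = 1.191359; difference d = -1.656173
Var(d) = 1/42 + 1/91 = 0.0238095 + 0.0109890 = 0.0347985
z = d/√Var(d) = -1.656173 / √0.0347985 = -1.656173 / 0.186544 = -8.878

-8.878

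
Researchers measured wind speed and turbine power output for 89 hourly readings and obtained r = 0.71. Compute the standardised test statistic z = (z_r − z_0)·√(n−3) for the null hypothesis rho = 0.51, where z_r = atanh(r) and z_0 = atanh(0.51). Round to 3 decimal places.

z_r = atanh(0.71) = 0.887184,  z_0 = atanh(0.51) = 0.562730
SE = 1/√(n−3) = 1/√86 = 0.107833
z = (z_r − z_0)/SE = (0.887184 − 0.562730) / 0.107833 = 0.324454 / 0.107833 = 3.009

3.009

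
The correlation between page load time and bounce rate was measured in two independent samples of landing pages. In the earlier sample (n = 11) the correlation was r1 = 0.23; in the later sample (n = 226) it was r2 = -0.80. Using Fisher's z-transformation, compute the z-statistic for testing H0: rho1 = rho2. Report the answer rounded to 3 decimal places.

Fisher z-transforms: z1 = atanh(0.23) = 0.234189, z2 = atanh(-0.80) = -1.098612; difference d = 1.332801
Var(d) = 1/8 + 1/223 = 0.1250000 + 0.0044843 = 0.1294843
z = d/√Var(d) = 1.332801 / √0.1294843 = 1.332801 / 0.359839 = 3.704

3.704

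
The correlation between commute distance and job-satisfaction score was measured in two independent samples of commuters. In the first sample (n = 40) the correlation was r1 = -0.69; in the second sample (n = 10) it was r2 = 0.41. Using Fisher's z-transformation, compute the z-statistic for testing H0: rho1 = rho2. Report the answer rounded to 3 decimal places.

-3.114

z1 = atanh(-0.69) = -0.847956,  z2 = atanh(0.41) = 0.435611
SE = √(1/(n1−3) + 1/(n2−3)) = √(1/37 + 1/7) = √(0.0270270 + 0.1428571) = √0.1698841 = 0.412170
z = (z1 − z2)/SE = (-0.847956 − 0.435611) / 0.412170 = -1.283567 / 0.412170 = -3.114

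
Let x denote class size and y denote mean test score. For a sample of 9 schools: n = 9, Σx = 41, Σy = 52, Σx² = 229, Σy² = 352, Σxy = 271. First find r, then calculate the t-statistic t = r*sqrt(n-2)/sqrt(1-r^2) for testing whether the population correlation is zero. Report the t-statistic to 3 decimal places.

2.835

Numerator: nΣxy − (Σx)(Σy) = 9·271 − (41)(52) = 307
Denominator: √[(nΣx²−(Σx)²)(nΣy²−(Σy)²)]
  nΣx²−(Σx)² = 9·229 − 1681 = 380;  nΣy²−(Σy)² = 9·352 − 2704 = 464
  √(380·464) = √176320 = 419.9048
r = 307 / 419.9048 = 0.7311
t = r·√(n−2)/√(1−r²) = 0.7311·√7 / √(1−0.534507) = 1.934309 / 0.682270 = 2.835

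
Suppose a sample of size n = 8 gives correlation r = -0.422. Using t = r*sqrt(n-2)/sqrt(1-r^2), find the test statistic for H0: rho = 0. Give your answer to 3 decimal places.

t = r·√(n−2) / √(1−r²) with r = -0.422, n = 8
  = -0.422·√6 / √(1 − 0.178084)
  = -0.422·2.449490 / 0.906596
  = -1.033685 / 0.906596 = -1.140

-1.140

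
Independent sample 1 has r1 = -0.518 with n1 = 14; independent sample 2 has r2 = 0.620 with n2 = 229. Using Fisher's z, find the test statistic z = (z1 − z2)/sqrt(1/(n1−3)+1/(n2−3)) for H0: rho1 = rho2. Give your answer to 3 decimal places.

-4.206

Fisher z-transforms: z1 = atanh(-0.518) = -0.573602, z2 = atanh(0.620) = 0.725005; difference d = -1.298607
Var(d) = 1/11 + 1/226 = 0.0909091 + 0.0044248 = 0.0953339
z = d/√Var(d) = -1.298607 / √0.0953339 = -1.298607 / 0.308762 = -4.206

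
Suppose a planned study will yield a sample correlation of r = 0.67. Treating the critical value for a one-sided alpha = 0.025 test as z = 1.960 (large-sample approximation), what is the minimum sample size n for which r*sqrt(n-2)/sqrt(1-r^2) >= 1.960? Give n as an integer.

7

r√(n−2)/√(1−r²) ≥ 1.960  ⇔  n−2 ≥ (1.960)²·(1−r²)/r²
(1−r²)/r² = (1−0.4489)/0.4489 = 1.2277
n ≥ 2 + 3.8416·1.2277 = 2 + 4.7163 = 6.7163
⌈6.7163⌉ = 7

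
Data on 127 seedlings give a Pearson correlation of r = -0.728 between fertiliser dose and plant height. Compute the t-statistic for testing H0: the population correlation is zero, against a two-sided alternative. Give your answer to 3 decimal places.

-11.872

t = r·√(n−2) / √(1−r²) with r = -0.728, n = 127
  = -0.728·√125 / √(1 − 0.529984)
  = -0.728·11.180340 / 0.685577
  = -8.139288 / 0.685577 = -11.872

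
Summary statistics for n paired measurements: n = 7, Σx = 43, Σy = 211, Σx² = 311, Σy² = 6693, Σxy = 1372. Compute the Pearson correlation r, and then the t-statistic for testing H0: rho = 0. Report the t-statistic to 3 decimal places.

1.710

S_xy = nΣxy − ΣxΣy = 7·1372 − 43·211 = 9604 − 9073 = 531
S_xx = nΣx² − (Σx)² = 7·311 − 43² = 2177 − 1849 = 328
S_yy = nΣy² − (Σy)² = 7·6693 − 211² = 46851 − 44521 = 2330
r = S_xy / √(S_xx·S_yy) = 531 / √(328·2330) = 531 / √764240 = 531 / 874.2082 = 0.6074
t = r·√(n−2)/√(1−r²) = 0.6074·√5 / √(1−0.368935) = 1.358188 / 0.794396 = 1.710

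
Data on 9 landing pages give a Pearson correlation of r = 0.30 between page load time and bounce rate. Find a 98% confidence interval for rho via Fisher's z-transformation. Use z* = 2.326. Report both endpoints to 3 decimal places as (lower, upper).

(-0.565, 0.851)

Fisher z: z_r = atanh(r) = ½·ln((1+0.30)/(1−0.30)) = 0.309520
SE(z) = 1/√(n−3) = 1/√6 = 0.408248
98% ⇒ z* = 2.326; margin = 2.326·0.408248 = 0.949585
CI on z-scale: (-0.640065, 1.259105)
Back-transform: tanh(-0.640065) = -0.564944, tanh(1.259105) = 0.850817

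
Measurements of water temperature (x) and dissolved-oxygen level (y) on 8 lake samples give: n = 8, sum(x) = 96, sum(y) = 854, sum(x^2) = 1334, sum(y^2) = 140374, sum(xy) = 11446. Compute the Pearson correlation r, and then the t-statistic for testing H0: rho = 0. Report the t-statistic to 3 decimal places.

1.070

S_xy = nΣxy − ΣxΣy = 8·11446 − 96·854 = 91568 − 81984 = 9584
S_xx = nΣx² − (Σx)² = 8·1334 − 96² = 10672 − 9216 = 1456
S_yy = nΣy² − (Σy)² = 8·140374 − 854² = 1122992 − 729316 = 393676
r = S_xy / √(S_xx·S_yy) = 9584 / √(1456·393676) = 9584 / √573192256 = 9584 / 23941.4339 = 0.4003
t = r·√(n−2)/√(1−r²) = 0.4003·√6 / √(1−0.160240) = 0.980531 / 0.916384 = 1.070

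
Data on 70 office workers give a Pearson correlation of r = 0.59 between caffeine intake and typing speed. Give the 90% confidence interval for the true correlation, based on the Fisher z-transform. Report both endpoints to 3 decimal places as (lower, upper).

(0.444, 0.706)

Fisher z: z_r = atanh(r) = ½·ln((1+0.59)/(1−0.59)) = 0.677666
SE(z) = 1/√(n−3) = 1/√67 = 0.122169
90% ⇒ z* = 1.645; margin = 1.645·0.122169 = 0.200968
CI on z-scale: (0.476698, 0.878634)
Back-transform: tanh(0.476698) = 0.443595, tanh(0.878634) = 0.705734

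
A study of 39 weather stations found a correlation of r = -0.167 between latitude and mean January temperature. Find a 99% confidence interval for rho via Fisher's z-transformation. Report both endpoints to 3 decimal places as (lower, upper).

Fisher z: z_r = atanh(r) = ½·ln((1+(-0.167))/(1−(-0.167))) = -0.168579
SE(z) = 1/√(n−3) = 1/√36 = 0.166667
99% ⇒ z* = 2.576; margin = 2.576·0.166667 = 0.429334
CI on z-scale: (-0.597913, 0.260755)
Back-transform: tanh(-0.597913) = -0.535563, tanh(0.260755) = 0.255002

(-0.536, 0.255)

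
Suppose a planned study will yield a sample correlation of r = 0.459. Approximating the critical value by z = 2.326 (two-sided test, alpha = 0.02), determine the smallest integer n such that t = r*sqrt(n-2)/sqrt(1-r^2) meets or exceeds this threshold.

Need r·√(n−2)/√(1−r²) ≥ 2.326
√(n−2) ≥ 2.326·√(1−0.210681) / 0.459 = 2.326·0.888436 / 0.459 = 4.5022
n−2 ≥ 20.2698  ⇒  n ≥ 22.2698
Smallest integer n = 23

23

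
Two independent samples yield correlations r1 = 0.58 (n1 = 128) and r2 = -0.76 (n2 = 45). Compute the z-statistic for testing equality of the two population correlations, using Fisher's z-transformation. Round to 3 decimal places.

z1 = atanh(0.58) = 0.662463,  z2 = atanh(-0.76) = -0.996215
SE = √(1/(n1−3) + 1/(n2−3)) = √(1/125 + 1/42) = √(0.0080000 + 0.0238095) = √0.0318095 = 0.178352
z = (z1 − z2)/SE = (0.662463 − (-0.996215)) / 0.178352 = 1.658678 / 0.178352 = 9.300

9.300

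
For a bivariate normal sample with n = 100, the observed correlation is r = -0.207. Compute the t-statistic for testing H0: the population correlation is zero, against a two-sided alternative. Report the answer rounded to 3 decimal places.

1 − r² = 1 − 0.042849 = 0.957151;  √(1−r²) = 0.978341
√(n−2) = √98 = 9.899495
t = r·√(n−2)/√(1−r²) = -0.207 · 9.899495 / 0.978341 = -2.095

-2.095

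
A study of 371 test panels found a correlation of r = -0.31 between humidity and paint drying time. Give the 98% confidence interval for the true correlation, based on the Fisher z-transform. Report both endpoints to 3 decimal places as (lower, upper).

(-0.415, -0.197)

z_r = atanh(-0.31) = -0.320545;  SE = 1/√(n−3) = 1/√368 = 0.052129
z-limits: -0.320545 ± 2.326·0.052129 = -0.320545 ± 0.121252 = [-0.441797, -0.199293]
ρ-limits: (tanh -0.441797, tanh -0.199293) = (-0.415, -0.197)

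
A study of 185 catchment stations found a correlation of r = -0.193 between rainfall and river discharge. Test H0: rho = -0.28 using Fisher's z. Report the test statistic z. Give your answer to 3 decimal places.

1.244

z_r = atanh(-0.193) = -0.195451,  z_0 = atanh(-0.28) = -0.287682
SE = 1/√(n−3) = 1/√182 = 0.074125
z = (z_r − z_0)/SE = (-0.195451 − (-0.287682)) / 0.074125 = 0.092231 / 0.074125 = 1.244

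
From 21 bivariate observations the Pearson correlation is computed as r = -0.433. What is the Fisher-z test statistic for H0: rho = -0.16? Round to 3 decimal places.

-1.282

z_r = atanh(-0.433) = -0.463583,  z_0 = atanh(-0.16) = -0.161387
SE = 1/√(n−3) = 1/√18 = 0.235702
z = (z_r − z_0)/SE = (-0.463583 − (-0.161387)) / 0.235702 = -0.302196 / 0.235702 = -1.282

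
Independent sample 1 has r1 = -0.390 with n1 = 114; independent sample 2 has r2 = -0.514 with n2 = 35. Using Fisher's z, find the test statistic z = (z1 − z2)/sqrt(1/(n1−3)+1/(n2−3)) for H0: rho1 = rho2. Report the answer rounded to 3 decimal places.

0.779

z1 = atanh(-0.390) = -0.411800,  z2 = atanh(-0.514) = -0.568151
SE = √(1/(n1−3) + 1/(n2−3)) = √(1/111 + 1/32) = √(0.0090090 + 0.0312500) = √0.0402590 = 0.200646
z = (z1 − z2)/SE = (-0.411800 − (-0.568151)) / 0.200646 = 0.156351 / 0.200646 = 0.779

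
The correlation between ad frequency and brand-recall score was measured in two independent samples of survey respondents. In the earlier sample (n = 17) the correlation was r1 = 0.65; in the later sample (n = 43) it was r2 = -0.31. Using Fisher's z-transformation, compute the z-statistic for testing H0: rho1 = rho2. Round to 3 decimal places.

z1 = atanh(0.65) = 0.775299,  z2 = atanh(-0.31) = -0.320545
SE = √(1/(n1−3) + 1/(n2−3)) = √(1/14 + 1/40) = √(0.0714286 + 0.0250000) = √0.0964286 = 0.310530
z = (z1 − z2)/SE = (0.775299 − (-0.320545)) / 0.310530 = 1.095844 / 0.310530 = 3.529

3.529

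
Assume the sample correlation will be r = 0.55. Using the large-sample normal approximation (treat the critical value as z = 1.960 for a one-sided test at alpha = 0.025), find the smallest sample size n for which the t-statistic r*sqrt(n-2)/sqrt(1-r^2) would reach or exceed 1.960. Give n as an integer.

r√(n−2)/√(1−r²) ≥ 1.960  ⇔  n−2 ≥ (1.960)²·(1−r²)/r²
(1−r²)/r² = (1−0.3025)/0.3025 = 2.3058
n ≥ 2 + 3.8416·2.3058 = 2 + 8.8580 = 10.8580
⌈10.8580⌉ = 11

11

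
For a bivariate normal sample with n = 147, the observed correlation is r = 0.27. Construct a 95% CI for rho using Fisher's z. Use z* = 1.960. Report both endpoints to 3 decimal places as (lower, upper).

(0.113, 0.414)

Fisher z: z_r = atanh(r) = ½·ln((1+0.27)/(1−0.27)) = 0.276864
SE(z) = 1/√(n−3) = 1/√144 = 0.083333
95% ⇒ z* = 1.960; margin = 1.960·0.083333 = 0.163333
CI on z-scale: (0.113531, 0.440197)
Back-transform: tanh(0.113531) = 0.113046, tanh(0.440197) = 0.413808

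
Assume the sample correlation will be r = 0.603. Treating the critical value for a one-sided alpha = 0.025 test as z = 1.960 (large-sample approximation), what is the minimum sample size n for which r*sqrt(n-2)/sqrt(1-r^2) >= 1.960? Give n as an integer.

r√(n−2)/√(1−r²) ≥ 1.960  ⇔  n−2 ≥ (1.960)²·(1−r²)/r²
(1−r²)/r² = (1−0.363609)/0.363609 = 1.7502
n ≥ 2 + 3.8416·1.7502 = 2 + 6.7236 = 8.7236
⌈8.7236⌉ = 9

9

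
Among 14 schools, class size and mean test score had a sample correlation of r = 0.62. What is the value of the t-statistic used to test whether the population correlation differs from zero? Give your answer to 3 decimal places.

1 − r² = 1 − 0.3844 = 0.6156;  √(1−r²) = 0.784602
√(n−2) = √12 = 3.464102
t = r·√(n−2)/√(1−r²) = 0.62 · 3.464102 / 0.784602 = 2.737

2.737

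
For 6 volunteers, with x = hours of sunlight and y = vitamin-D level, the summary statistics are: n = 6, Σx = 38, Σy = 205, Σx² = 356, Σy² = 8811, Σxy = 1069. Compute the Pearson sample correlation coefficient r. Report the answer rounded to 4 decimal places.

Numerator: nΣxy − (Σx)(Σy) = 6·1069 − (38)(205) = -1376
Denominator: √[(nΣx²−(Σx)²)(nΣy²−(Σy)²)]
  nΣx²−(Σx)² = 6·356 − 1444 = 692;  nΣy²−(Σy)² = 6·8811 − 42025 = 10841
  √(692·10841) = √7501972 = 2738.9728
r = -1376 / 2738.9728 = -0.5024

-0.5024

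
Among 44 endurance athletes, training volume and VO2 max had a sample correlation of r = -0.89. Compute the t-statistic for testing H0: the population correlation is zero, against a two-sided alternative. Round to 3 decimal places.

1 − r² = 1 − 0.7921 = 0.2079;  √(1−r²) = 0.455961
√(n−2) = √42 = 6.480741
t = r·√(n−2)/√(1−r²) = -0.89 · 6.480741 / 0.455961 = -12.650

-12.650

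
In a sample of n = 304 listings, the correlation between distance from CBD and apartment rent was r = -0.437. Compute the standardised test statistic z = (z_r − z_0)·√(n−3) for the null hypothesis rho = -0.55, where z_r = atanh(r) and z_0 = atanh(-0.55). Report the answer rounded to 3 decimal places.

z_r = atanh(-0.437) = -0.468517,  z_0 = atanh(-0.55) = -0.618381
SE = 1/√(n−3) = 1/√301 = 0.057639
z = (z_r − z_0)/SE = (-0.468517 − (-0.618381)) / 0.057639 = 0.149864 / 0.057639 = 2.600

2.600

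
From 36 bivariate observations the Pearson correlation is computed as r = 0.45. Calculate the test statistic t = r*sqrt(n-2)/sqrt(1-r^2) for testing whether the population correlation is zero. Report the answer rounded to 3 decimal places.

2.938

1 − r² = 1 − 0.2025 = 0.7975;  √(1−r²) = 0.893029
√(n−2) = √34 = 5.830952
t = r·√(n−2)/√(1−r²) = 0.45 · 5.830952 / 0.893029 = 2.938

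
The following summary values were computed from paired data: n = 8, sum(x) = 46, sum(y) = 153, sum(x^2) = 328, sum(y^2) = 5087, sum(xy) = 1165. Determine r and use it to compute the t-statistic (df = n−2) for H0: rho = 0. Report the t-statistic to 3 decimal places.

2.957

S_xy = nΣxy − ΣxΣy = 8·1165 − 46·153 = 9320 − 7038 = 2282
S_xx = nΣx² − (Σx)² = 8·328 − 46² = 2624 − 2116 = 508
S_yy = nΣy² − (Σy)² = 8·5087 − 153² = 40696 − 23409 = 17287
r = S_xy / √(S_xx·S_yy) = 2282 / √(508·17287) = 2282 / √8781796 = 2282 / 2963.4095 = 0.7701
t = r·√(n−2)/√(1−r²) = 0.7701·√6 / √(1−0.593054) = 1.886352 / 0.637923 = 2.957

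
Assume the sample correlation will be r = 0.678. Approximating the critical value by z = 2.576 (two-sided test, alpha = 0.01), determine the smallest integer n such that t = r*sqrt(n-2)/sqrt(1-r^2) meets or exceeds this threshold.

10

Need r·√(n−2)/√(1−r²) ≥ 2.576
√(n−2) ≥ 2.576·√(1−0.459684) / 0.678 = 2.576·0.735062 / 0.678 = 2.7928
n−2 ≥ 7.7997  ⇒  n ≥ 9.7997
Smallest integer n = 10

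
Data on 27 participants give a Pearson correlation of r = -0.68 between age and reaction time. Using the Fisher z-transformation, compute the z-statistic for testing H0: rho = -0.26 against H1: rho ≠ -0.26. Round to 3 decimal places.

Fisher z: atanh(-0.68) = -0.829114, atanh(-0.26) = -0.266108
z = (z_r − z_0)·√(n−3) = (-0.829114 − (-0.266108))·√24 = -0.563006 · 4.898979 = -2.758

-2.758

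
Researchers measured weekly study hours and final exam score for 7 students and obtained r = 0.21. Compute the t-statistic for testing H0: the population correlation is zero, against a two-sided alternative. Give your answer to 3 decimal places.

0.480

1 − r² = 1 − 0.0441 = 0.9559;  √(1−r²) = 0.977701
√(n−2) = √5 = 2.236068
t = r·√(n−2)/√(1−r²) = 0.21 · 2.236068 / 0.977701 = 0.480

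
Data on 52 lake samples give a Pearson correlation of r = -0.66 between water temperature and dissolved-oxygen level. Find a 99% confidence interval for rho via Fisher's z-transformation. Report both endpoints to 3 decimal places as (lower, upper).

(-0.821, -0.401)

Fisher z: z_r = atanh(r) = ½·ln((1+(-0.66))/(1−(-0.66))) = -0.792814
SE(z) = 1/√(n−3) = 1/√49 = 0.142857
99% ⇒ z* = 2.576; margin = 2.576·0.142857 = 0.368000
CI on z-scale: (-1.160814, -0.424814)
Back-transform: tanh(-1.160814) = -0.821305, tanh(-0.424814) = -0.400978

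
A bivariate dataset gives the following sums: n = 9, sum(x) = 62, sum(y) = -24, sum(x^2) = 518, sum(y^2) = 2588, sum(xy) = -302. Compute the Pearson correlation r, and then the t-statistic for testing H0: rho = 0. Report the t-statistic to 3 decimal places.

-0.788

Numerator: nΣxy − (Σx)(Σy) = 9·(-302) − (62)(-24) = -1230
Denominator: √[(nΣx²−(Σx)²)(nΣy²−(Σy)²)]
  nΣx²−(Σx)² = 9·518 − 3844 = 818;  nΣy²−(Σy)² = 9·2588 − 576 = 22716
  √(818·22716) = √18581688 = 4310.6482
r = -1230 / 4310.6482 = -0.2853
t = r·√(n−2)/√(1−r²) = -0.2853·√7 / √(1−0.081396) = -0.754833 / 0.958438 = -0.788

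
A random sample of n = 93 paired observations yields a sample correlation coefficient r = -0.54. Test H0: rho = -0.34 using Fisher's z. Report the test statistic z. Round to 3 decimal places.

z_r = atanh(-0.54) = -0.604156,  z_0 = atanh(-0.34) = -0.354093
SE = 1/√(n−3) = 1/√90 = 0.105409
z = (z_r − z_0)/SE = (-0.604156 − (-0.354093)) / 0.105409 = -0.250063 / 0.105409 = -2.372

-2.372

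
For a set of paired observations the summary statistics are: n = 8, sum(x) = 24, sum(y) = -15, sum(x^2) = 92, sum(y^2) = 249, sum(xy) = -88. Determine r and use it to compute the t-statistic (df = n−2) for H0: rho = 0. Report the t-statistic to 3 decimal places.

S_xy = nΣxy − ΣxΣy = 8·(-88) − 24·(-15) = -704 − (-360) = -344
S_xx = nΣx² − (Σx)² = 8·92 − 24² = 736 − 576 = 160
S_yy = nΣy² − (Σy)² = 8·249 − (-15)² = 1992 − 225 = 1767
r = S_xy / √(S_xx·S_yy) = -344 / √(160·1767) = -344 / √282720 = -344 / 531.7142 = -0.6470
t = r·√(n−2)/√(1−r²) = -0.6470·√6 / √(1−0.418609) = -1.584820 / 0.762490 = -2.078

-2.078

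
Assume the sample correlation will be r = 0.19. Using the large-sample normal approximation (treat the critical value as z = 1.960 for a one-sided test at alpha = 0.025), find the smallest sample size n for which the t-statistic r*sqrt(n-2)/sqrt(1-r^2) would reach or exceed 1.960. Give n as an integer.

r√(n−2)/√(1−r²) ≥ 1.960  ⇔  n−2 ≥ (1.960)²·(1−r²)/r²
(1−r²)/r² = (1−0.0361)/0.0361 = 26.7008
n ≥ 2 + 3.8416·26.7008 = 2 + 102.5738 = 104.5738
⌈104.5738⌉ = 105

105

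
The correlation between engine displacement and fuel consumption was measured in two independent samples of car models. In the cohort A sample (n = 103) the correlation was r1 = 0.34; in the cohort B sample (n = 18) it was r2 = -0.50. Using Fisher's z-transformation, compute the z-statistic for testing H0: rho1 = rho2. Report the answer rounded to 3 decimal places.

Fisher z-transforms: z1 = atanh(0.34) = 0.354093, z2 = atanh(-0.50) = -0.549306; difference d = 0.903399
Var(d) = 1/100 + 1/15 = 0.0100000 + 0.0666667 = 0.0766667
z = d/√Var(d) = 0.903399 / √0.0766667 = 0.903399 / 0.276888 = 3.263

3.263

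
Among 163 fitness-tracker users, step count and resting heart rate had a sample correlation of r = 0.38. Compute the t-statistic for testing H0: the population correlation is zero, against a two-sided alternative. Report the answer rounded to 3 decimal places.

5.213

t = r·√(n−2) / √(1−r²) with r = 0.38, n = 163
  = 0.38·√161 / √(1 − 0.1444)
  = 0.38·12.688578 / 0.924986
  = 4.821660 / 0.924986 = 5.213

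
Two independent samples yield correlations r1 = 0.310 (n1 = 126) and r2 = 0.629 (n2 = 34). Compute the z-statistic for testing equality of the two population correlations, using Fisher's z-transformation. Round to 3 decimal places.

-2.086

z1 = atanh(0.310) = 0.320545,  z2 = atanh(0.629) = 0.739760
SE = √(1/(n1−3) + 1/(n2−3)) = √(1/123 + 1/31) = √(0.0081301 + 0.0322581) = √0.0403882 = 0.200968
z = (z1 − z2)/SE = (0.320545 − 0.739760) / 0.200968 = -0.419215 / 0.200968 = -2.086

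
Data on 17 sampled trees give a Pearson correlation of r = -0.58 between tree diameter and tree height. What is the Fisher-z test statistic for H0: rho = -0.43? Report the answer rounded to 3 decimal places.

Fisher z: atanh(-0.58) = -0.662463, atanh(-0.43) = -0.459897
z = (z_r − z_0)·√(n−3) = (-0.662463 − (-0.459897))·√14 = -0.202566 · 3.741657 = -0.758

-0.758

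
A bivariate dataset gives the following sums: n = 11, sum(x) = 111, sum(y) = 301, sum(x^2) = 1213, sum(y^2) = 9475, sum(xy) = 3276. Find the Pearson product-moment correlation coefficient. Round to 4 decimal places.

Numerator: nΣxy − (Σx)(Σy) = 11·3276 − (111)(301) = 2625
Denominator: √[(nΣx²−(Σx)²)(nΣy²−(Σy)²)]
  nΣx²−(Σx)² = 11·1213 − 12321 = 1022;  nΣy²−(Σy)² = 11·9475 − 90601 = 13624
  √(1022·13624) = √13923728 = 3731.4512
r = 2625 / 3731.4512 = 0.7035

0.7035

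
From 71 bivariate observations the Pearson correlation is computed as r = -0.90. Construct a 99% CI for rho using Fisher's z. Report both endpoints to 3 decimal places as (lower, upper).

z_r = atanh(-0.90) = -1.472219;  SE = 1/√(n−3) = 1/√68 = 0.121268
z-limits: -1.472219 ± 2.576·0.121268 = -1.472219 ± 0.312386 = [-1.784605, -1.159833]
ρ-limits: (tanh -1.784605, tanh -1.159833) = (-0.945, -0.821)

(-0.945, -0.821)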